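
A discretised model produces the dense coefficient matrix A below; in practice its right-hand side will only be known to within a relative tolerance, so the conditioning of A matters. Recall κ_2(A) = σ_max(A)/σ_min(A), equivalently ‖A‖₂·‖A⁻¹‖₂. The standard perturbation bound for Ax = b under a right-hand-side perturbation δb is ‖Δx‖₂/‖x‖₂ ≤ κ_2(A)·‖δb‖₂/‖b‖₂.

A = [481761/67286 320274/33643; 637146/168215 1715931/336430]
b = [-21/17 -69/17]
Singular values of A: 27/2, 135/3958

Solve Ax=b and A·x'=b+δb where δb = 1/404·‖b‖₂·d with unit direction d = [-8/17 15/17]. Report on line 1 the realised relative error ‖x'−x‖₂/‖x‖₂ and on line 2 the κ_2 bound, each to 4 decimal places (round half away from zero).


0.0035
0.9797

σ_max = 27/2, σ_min = 135/3958
condition number: (27/2) ÷ (135/3958) = 395.8000
κ_2(A)·‖δb‖/‖b‖ = 0.9797
solve Ax = b  →  x = [70.2311 -52.9511]
‖b‖ = 4.2426, ‖x‖ = 87.9558
Δx = A⁻¹·δb where δb = 1/404·4.2426·d; ‖Δx‖ = 0.3079
realised ‖Δx‖/‖x‖ = 0.0035
so the bound overstates the realised error by a factor of ≈ 279.8738 (computed from the unrounded values)


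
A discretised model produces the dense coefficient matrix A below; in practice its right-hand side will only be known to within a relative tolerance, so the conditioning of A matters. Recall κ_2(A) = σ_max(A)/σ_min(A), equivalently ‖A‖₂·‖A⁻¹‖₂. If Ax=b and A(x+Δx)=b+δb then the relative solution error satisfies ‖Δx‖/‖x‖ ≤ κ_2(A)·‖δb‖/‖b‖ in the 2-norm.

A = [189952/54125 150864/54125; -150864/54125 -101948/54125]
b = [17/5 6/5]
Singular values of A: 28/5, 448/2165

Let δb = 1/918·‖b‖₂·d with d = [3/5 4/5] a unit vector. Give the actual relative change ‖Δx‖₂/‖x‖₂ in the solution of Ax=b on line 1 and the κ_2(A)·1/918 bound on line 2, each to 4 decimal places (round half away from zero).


0.0013
0.0295

largest singular value 28/5, smallest 448/2165
κ = σ_max/σ_min = (28/5)/(448/2165) = 27.0625
worst-case relative error ≤ 27.0625 × 1/918 = 0.0295
solve Ax = b  →  x = [-8.4129 11.8125]
‖b‖ = 3.6056, ‖x‖ = 14.5022
Δx = A⁻¹·δb where δb = 1/918·3.6056·d; ‖Δx‖ = 0.0190
realised ‖Δx‖/‖x‖ = 0.0013
so the bound overstates the realised error by a factor of ≈ 22.5242 (computed from the unrounded values)


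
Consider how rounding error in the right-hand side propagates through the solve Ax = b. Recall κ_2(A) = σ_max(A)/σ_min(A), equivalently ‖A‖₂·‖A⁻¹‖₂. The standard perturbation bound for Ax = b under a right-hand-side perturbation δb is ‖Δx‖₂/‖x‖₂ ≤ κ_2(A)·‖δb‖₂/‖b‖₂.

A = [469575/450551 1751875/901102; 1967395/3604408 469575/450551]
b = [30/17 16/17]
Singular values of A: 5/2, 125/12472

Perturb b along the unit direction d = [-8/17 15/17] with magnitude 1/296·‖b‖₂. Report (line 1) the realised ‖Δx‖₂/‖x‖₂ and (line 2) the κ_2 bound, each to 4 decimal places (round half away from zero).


from the listed singular values, σ₁ = 5/2, σ_n = 125/12472
condition number: (5/2) ÷ (125/12472) = 249.4400
perturbation bound = 249.4400·1/296 = 0.8427
solve Ax = b  →  x = [0.3765 0.7059]
‖b‖₂ = 2.0000 and ‖x‖₂ = 0.8000
Δx = A⁻¹·δb where δb = 1/296·2.0000·d; ‖Δx‖ = 0.6742
realised ‖Δx‖/‖x‖ = 0.8427
tightness: 0.8427 against a bound of 0.8427; the bound is attained (ratio 1)

0.8427
0.8427


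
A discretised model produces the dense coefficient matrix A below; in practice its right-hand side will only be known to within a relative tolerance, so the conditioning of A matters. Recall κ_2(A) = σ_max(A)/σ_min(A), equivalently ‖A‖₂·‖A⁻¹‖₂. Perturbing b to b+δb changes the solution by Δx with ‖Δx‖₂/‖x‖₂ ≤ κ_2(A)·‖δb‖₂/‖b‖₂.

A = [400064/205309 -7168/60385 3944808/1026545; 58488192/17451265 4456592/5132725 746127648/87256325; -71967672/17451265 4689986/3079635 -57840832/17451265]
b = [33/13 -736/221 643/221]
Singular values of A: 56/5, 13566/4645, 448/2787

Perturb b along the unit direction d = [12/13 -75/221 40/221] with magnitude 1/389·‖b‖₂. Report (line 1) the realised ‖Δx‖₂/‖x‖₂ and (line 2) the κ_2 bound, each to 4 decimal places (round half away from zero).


largest singular value 56/5, smallest 448/2787
κ_2(A) = (56/5) / (448/2787) = 69.6750
bound on ‖Δx‖/‖x‖: κ·ε = 69.6750·1/389 = 0.1791
solve Ax = b  →  x = [-13.5416 -19.7017 6.9186]
2-norm of b is 5.0990; of x, 24.8877
Δx = A⁻¹·δb where δb = 1/389·5.0990·d; ‖Δx‖ = 0.0815
relative error = 0.0033
so the bound overstates the realised error by a factor of ≈ 54.6659 (computed from the unrounded values)

0.0033
0.1791


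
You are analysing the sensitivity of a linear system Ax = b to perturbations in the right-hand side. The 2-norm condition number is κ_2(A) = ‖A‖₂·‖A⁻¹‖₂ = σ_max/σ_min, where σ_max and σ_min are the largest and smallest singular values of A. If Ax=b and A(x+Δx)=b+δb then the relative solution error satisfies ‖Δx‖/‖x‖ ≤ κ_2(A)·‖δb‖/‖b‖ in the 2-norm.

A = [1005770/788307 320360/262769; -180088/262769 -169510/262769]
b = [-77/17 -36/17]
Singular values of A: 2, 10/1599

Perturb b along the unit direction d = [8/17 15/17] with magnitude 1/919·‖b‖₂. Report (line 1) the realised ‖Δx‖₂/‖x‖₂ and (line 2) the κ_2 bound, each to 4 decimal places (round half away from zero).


0.0014
0.3480

σ_max = 2, σ_min = 10/1599
condition number: 2 ÷ (10/1599) = 319.8000
perturbation bound = 319.8000·1/919 = 0.3480
solve Ax = b  →  x = [440.0172 -464.1931]
‖b‖₂ = 5.0000 and ‖x‖₂ = 639.6018
Δx = A⁻¹·δb where δb = 1/919·5.0000·d; ‖Δx‖ = 0.8700
dividing the unrounded norms, ‖Δx‖/‖x‖ = 0.0014
realised/bound (from unrounded values) ≈ 0.0039


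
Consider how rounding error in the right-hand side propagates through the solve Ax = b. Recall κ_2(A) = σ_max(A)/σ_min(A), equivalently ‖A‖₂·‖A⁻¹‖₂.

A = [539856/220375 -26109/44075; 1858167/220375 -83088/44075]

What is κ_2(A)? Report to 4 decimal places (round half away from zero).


215.0000

form AᵀA = [5990766561/77704225 -269578368/15540845; -269578368/15540845 12136473/3108169] with trace 3744306/46225 and determinant 6561/46225
eigenvalues of AᵀA: λ = (tr ± √(tr²−4·det))/2 = 81, 81/46225
κ = σ_max/σ_min = 9/(9/215) = 215.0000


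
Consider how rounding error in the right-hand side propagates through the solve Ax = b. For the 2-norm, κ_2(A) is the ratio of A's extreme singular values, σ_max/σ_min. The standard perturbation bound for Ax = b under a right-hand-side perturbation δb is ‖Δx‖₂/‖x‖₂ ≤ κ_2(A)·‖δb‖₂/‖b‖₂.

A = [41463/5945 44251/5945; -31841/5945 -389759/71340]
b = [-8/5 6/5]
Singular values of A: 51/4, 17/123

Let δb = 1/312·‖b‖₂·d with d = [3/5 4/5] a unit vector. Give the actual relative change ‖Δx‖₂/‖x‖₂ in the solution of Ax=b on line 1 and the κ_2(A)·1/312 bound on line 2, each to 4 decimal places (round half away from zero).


0.2957
0.2957

largest singular value 51/4, smallest 17/123
κ_2(A) = (51/4) / (17/123) = 92.2500
worst-case relative error ≤ 92.2500 × 1/312 = 0.2957
solve Ax = b  →  x = [-0.1082 -0.1136]
2-norm of b is 2.0000; of x, 0.1569
re-solving with b+δb shifts x by Δx of norm 0.0464
dividing the unrounded norms, ‖Δx‖/‖x‖ = 0.2957
tightness: 0.2957 against a bound of 0.2957; the bound is attained (ratio 1)


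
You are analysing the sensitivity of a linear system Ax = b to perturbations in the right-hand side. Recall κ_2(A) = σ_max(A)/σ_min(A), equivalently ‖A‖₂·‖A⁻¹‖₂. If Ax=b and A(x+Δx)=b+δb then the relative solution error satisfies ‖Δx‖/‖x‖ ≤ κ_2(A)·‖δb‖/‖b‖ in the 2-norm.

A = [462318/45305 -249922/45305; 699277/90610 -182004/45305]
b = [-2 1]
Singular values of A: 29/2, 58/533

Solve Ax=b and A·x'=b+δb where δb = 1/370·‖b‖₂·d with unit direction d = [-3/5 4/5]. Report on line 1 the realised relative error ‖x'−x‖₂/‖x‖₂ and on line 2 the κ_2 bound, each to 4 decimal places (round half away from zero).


0.0030
0.3601

σ_max = 29/2, σ_min = 58/533
κ_2(A) = (29/2) / (58/533) = 133.2500
perturbation bound = 133.2500·1/370 = 0.3601
solve Ax = b  →  x = [8.5882 16.2495]
2-norm of b is 2.2361; of x, 18.3794
with δb = [-0.0036 0.0048], A·Δx = δb → ‖Δx‖ = 0.0555
dividing the unrounded norms, ‖Δx‖/‖x‖ = 0.0030
tightness: 0.0030 against a bound of 0.3601 (unrounded ratio ≈ 0.0084)


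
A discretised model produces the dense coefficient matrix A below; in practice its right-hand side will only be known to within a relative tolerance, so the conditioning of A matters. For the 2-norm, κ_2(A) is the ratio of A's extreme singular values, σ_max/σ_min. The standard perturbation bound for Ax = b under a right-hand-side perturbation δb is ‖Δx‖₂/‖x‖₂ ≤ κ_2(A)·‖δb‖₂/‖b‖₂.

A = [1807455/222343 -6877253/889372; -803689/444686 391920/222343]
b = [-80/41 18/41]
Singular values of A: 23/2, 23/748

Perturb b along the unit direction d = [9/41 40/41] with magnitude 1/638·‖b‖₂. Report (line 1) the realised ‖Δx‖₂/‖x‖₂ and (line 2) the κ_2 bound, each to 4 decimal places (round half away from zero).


0.5862
0.5862

largest singular value 23/2, smallest 23/748
condition number: (23/2) ÷ (23/748) = 374.0000
bound on ‖Δx‖/‖x‖: κ·ε = 374.0000·1/638 = 0.5862
solve Ax = b  →  x = [-0.1259 0.1199]
2-norm of b is 2.0000; of x, 0.1739
δb = ε·‖b‖·d = [0.0007 0.0031]; solving A·Δx = δb gives ‖Δx‖ = 0.1019
relative error = 0.5862
tightness: 0.5862 against a bound of 0.5862; the bound is attained (ratio 1)


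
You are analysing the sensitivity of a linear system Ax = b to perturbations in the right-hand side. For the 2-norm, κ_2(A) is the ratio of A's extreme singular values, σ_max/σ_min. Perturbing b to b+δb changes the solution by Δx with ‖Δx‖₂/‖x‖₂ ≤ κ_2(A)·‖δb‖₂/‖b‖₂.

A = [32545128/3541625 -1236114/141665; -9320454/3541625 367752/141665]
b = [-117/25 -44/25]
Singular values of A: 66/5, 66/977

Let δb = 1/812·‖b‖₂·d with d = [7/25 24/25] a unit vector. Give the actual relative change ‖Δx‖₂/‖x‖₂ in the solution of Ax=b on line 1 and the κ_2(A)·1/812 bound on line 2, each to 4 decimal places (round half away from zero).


0.0021
0.2406

from the listed singular values, σ₁ = 66/5, σ_n = 66/977
κ = σ_max/σ_min = (66/5)/(66/977) = 195.4000
worst-case relative error ≤ 195.4000 × 1/812 = 0.2406
solve Ax = b  →  x = [-30.8464 -31.9493]
‖b‖ = 5.0000, ‖x‖ = 44.4101
re-solving with b+δb shifts x by Δx of norm 0.0912
dividing the unrounded norms, ‖Δx‖/‖x‖ = 0.0021
tightness: 0.0021 against a bound of 0.2406 (unrounded ratio ≈ 0.0085)


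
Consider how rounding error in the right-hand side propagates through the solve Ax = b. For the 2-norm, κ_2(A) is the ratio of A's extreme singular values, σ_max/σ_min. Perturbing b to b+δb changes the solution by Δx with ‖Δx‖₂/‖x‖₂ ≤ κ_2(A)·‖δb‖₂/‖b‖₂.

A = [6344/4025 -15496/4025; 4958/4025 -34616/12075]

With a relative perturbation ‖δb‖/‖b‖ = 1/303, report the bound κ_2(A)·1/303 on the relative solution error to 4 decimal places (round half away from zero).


0.3985

form AᵀA = [2593124/648025 -3732368/388815; -3732368/388815 134376064/5832225] with trace 31542836/1166445 and determinant 7311616/145805625
eigenvalues of AᵀA: λ = (tr ± √(tr²−4·det))/2 = 676/25, 10816/5832225
so κ_2 = √((676/25) / (10816/5832225)) = 120.7500
worst-case relative error ≤ 120.7500 × 1/303 = 0.3985


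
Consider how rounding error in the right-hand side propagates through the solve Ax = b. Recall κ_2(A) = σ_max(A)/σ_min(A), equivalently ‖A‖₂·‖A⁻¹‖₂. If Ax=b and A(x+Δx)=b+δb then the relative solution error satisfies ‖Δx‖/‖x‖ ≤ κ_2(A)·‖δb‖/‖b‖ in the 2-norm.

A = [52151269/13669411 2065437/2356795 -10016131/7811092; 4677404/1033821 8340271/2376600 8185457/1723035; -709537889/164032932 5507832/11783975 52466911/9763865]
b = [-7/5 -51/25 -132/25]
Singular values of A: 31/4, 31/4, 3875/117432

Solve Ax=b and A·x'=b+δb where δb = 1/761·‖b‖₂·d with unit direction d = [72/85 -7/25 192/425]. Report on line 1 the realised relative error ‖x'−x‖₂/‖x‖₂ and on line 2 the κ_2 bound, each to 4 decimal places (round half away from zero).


0.0026
0.3086

σ_max = 31/4, σ_min = 3875/117432
κ_2(A) = (31/4) / (3875/117432) = 234.8640
bound on ‖Δx‖/‖x‖: κ·ε = 234.8640·1/761 = 0.3086
solve Ax = b  →  x = [-29.3677 80.0370 -31.5845]
‖b‖ = 5.8310, ‖x‖ = 90.9174
re-solving with b+δb shifts x by Δx of norm 0.2322
dividing the unrounded norms, ‖Δx‖/‖x‖ = 0.0026
so the bound overstates the realised error by a factor of ≈ 120.8396 (computed from the unrounded values)


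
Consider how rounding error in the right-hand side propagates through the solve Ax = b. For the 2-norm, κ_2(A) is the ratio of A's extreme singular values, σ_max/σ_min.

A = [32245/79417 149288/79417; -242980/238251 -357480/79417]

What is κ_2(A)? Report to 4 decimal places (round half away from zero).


AᵀA = [404715625/335878929 199806440/37319881; 199806440/37319881 888040576/37319881]; tr = 4995289/199809, det = 1600/199809
solving λ² − 4995289/199809·λ + 1600/199809 = 0 gives λ = 25, 64/199809
so κ_2 = √(25 / (64/199809)) = 279.3750

279.3750


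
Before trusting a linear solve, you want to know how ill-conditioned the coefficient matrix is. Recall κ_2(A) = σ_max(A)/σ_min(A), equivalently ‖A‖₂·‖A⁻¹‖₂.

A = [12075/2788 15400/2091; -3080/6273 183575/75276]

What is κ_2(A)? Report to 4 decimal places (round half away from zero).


5.4000

AᵀA = [7116025/374544 2156000/70227; 2156000/70227 202890625/3370896]; tr = 461825/5832, det = 37515625/186624
eigenvalues of AᵀA: λ = (tr ± √(tr²−4·det))/2 = 1225/16, 30625/11664
κ_2(A) = √(λ_max/λ_min) = √((1225/16) / (30625/11664)) = 5.4000


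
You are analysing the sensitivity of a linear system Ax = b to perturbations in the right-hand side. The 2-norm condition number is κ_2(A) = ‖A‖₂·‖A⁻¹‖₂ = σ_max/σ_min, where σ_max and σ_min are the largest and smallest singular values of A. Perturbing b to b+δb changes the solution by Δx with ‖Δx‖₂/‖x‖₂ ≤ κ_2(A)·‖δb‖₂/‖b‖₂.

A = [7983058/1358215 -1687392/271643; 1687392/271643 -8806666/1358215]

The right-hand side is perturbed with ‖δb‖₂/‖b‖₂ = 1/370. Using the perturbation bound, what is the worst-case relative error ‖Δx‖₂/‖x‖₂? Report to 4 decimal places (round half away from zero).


0.8730

form AᵀA = [160417965604/2193517225 -33687093888/438703445; -33687093888/438703445 176860475716/2193517225] with trace 80208904/521645 and determinant 14776336/65205625
λ_max, λ_min = (80208904/521645 ± √160830540620596224/6802837650625)/2 = 3844/25, 3844/2608225
κ = σ_max/σ_min = (62/5)/(62/1615) = 323.0000
κ_2(A)·‖δb‖/‖b‖ = 0.8730


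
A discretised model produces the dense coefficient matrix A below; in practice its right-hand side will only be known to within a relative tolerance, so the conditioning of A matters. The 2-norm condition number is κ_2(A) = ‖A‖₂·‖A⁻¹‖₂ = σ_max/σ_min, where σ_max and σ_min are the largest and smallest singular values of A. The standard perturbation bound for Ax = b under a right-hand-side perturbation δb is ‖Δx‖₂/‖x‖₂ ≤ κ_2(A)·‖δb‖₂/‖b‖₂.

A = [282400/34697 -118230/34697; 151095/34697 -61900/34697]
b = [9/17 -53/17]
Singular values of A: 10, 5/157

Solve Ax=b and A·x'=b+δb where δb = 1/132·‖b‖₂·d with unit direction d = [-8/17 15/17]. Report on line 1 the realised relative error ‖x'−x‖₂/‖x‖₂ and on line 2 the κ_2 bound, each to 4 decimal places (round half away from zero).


0.0080
2.3788

largest singular value 10, smallest 5/157
κ = σ_max/σ_min = 10/(5/157) = 314.0000
bound on ‖Δx‖/‖x‖: κ·ε = 314.0000·1/132 = 2.3788
solve Ax = b  →  x = [-36.3231 -86.9154]
‖b‖₂ = 3.1623 and ‖x‖₂ = 94.2001
Δx = A⁻¹·δb where δb = 1/132·3.1623·d; ‖Δx‖ = 0.7522
realised ‖Δx‖/‖x‖ = 0.0080
tightness: 0.0080 against a bound of 2.3788 (unrounded ratio ≈ 0.0034)


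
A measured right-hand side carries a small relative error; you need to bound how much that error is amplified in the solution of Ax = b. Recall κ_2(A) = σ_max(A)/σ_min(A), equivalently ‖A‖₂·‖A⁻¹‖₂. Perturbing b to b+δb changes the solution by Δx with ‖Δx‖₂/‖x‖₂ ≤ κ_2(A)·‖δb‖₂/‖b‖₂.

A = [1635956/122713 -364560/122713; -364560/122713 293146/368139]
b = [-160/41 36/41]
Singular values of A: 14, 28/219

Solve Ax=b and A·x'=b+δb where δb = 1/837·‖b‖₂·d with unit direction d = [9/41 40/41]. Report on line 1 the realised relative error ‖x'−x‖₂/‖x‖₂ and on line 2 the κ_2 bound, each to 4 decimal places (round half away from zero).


largest singular value 14, smallest 28/219
condition number: 14 ÷ (28/219) = 109.5000
worst-case relative error ≤ 109.5000 × 1/837 = 0.1308
solve Ax = b  →  x = [-0.2787 0.0627]
‖b‖ = 4.0000, ‖x‖ = 0.2857
with δb = [0.0010 0.0047], A·Δx = δb → ‖Δx‖ = 0.0374
relative error = 0.1308
realised/bound = 1 exactly: the bound is attained for this b and d

0.1308
0.1308


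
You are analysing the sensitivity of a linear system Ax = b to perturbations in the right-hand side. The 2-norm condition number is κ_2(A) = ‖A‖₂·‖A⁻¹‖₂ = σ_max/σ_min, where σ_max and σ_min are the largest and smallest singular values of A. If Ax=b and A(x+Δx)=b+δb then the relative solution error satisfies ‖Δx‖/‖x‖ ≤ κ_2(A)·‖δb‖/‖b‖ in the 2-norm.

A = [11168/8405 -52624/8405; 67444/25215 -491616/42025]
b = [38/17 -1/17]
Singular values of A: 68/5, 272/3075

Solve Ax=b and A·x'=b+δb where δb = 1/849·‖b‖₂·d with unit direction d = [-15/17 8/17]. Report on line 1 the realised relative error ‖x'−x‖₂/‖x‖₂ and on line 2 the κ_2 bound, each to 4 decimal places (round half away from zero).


σ_max = 68/5, σ_min = 272/3075
κ = σ_max/σ_min = (68/5)/(272/3075) = 153.7500
bound on ‖Δx‖/‖x‖: κ·ε = 153.7500·1/849 = 0.1811
solve Ax = b  →  x = [-22.0427 -5.0350]
‖b‖₂ = 2.2361 and ‖x‖₂ = 22.6104
re-solving with b+δb shifts x by Δx of norm 0.0298
relative error = 0.0013
realised/bound (from unrounded values) ≈ 0.0073

0.0013
0.1811


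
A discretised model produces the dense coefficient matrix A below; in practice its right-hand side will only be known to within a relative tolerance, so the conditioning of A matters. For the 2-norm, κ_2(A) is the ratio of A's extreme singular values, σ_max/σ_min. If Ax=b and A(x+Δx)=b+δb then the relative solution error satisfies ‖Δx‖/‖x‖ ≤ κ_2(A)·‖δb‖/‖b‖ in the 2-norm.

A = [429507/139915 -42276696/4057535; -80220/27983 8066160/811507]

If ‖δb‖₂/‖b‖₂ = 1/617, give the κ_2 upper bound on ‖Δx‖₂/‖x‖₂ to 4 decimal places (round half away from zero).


AᵀA = [345357473049/19576207225 -1183959336168/19576207225; -1183959336168/19576207225 4059325152576/19576207225]; tr = 176187305025/783048289, det = 324000000/783048289
solving λ² − 176187305025/783048289·λ + 324000000/783048289 = 0 gives λ = 225, 1440000/783048289
κ = σ_max/σ_min = 15/(1200/27983) = 349.7875
κ_2(A)·‖δb‖/‖b‖ = 0.5669

0.5669


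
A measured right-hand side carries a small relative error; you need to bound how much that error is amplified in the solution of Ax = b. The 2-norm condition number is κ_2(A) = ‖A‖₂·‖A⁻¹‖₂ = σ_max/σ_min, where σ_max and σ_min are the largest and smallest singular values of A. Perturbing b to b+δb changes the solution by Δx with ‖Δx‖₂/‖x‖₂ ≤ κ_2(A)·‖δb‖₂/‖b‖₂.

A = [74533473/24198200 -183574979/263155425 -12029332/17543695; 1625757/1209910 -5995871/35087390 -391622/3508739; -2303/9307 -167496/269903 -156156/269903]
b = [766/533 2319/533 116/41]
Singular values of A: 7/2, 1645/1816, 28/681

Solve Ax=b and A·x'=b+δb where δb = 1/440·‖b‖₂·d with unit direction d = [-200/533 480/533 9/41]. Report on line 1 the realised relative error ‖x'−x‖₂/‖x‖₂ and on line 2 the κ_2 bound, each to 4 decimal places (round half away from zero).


0.0031
0.1935

from the listed singular values, σ₁ = 7/2, σ_n = 28/681
condition number: (7/2) ÷ (28/681) = 85.1250
bound on ‖Δx‖/‖x‖: κ·ε = 85.1250·1/440 = 0.1935
solve Ax = b  →  x = [0.2046 -68.8023 68.8210]
2-norm of b is 5.3852; of x, 97.3145
re-solving with b+δb shifts x by Δx of norm 0.2977
relative error = 0.0031
tightness: 0.0031 against a bound of 0.1935 (unrounded ratio ≈ 0.0158)


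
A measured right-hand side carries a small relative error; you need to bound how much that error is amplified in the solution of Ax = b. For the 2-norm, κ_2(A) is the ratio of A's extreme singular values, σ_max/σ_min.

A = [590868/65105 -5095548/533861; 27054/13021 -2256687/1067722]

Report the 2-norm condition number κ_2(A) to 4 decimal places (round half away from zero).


AᵀA = [367422966324/4238661025 -77156762949/847732205; -77156762949/847732205 64813250385/678185764]; tr = 3674224881/20160100, det = 2125764/5040025
λ_max, λ_min = (3674224881/20160100 ± √13499242786322401761/406429632010000)/2 = 729/4, 11664/5040025
κ_2(A) = √(λ_max/λ_min) = √((729/4) / (11664/5040025)) = 280.6250

280.6250


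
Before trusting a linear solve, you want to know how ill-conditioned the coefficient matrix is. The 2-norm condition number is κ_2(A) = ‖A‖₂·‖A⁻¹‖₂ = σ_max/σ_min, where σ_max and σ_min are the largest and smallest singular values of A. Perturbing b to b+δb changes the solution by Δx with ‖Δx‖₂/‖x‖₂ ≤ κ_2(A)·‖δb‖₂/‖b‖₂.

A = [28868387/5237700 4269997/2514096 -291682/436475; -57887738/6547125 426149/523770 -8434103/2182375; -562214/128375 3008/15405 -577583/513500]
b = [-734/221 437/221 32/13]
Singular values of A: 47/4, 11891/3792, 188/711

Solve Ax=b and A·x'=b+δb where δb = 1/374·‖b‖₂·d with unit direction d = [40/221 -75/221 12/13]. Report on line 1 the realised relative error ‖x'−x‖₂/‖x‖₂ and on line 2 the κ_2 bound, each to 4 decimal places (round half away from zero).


largest singular value 47/4, smallest 188/711
condition number: (47/4) ÷ (188/711) = 44.4375
κ_2(A)·‖δb‖/‖b‖ = 0.1188
solve Ax = b  →  x = [-1.1050 2.6429 2.5729]
2-norm of b is 4.5826; of x, 3.8504
with δb = [0.0022 -0.0042 0.0113], A·Δx = δb → ‖Δx‖ = 0.0463
realised ‖Δx‖/‖x‖ = 0.0120
tightness: 0.0120 against a bound of 0.1188 (unrounded ratio ≈ 0.1013)

0.0120
0.1188


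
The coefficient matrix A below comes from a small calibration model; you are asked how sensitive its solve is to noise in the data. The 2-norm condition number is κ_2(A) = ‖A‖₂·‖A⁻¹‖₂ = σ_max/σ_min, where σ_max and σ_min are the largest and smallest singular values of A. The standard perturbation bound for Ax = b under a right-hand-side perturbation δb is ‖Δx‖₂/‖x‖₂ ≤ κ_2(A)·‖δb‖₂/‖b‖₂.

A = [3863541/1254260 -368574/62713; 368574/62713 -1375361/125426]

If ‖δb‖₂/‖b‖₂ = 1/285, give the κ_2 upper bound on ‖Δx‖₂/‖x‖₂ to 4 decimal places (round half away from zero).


0.9137

M = AᵀA = [239673586329/5443488400 -11233951233/136087210; -11233951233/136087210 8425623025/54434884]. tr(M)=3744760861/18835600, det(M)=43917129/75342400
solving λ² − 3744760861/18835600·λ + 43917129/75342400 = 0 gives λ = 19881/100, 2209/753424
κ = σ_max/σ_min = (141/10)/(47/868) = 260.4000
κ_2(A)·‖δb‖/‖b‖ = 0.9137


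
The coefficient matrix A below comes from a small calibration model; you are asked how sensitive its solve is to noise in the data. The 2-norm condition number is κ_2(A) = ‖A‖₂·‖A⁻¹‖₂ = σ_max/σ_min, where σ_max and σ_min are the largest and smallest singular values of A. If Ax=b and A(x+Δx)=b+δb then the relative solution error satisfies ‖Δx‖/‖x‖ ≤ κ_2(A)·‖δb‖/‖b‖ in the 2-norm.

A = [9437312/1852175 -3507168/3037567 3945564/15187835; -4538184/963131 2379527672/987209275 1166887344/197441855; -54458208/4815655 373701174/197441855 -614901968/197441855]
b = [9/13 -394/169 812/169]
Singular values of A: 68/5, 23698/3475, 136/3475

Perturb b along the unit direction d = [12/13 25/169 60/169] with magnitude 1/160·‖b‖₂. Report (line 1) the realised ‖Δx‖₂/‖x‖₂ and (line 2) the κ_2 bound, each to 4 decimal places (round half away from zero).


σ_max = 68/5, σ_min = 136/3475
condition number: (68/5) ÷ (136/3475) = 347.5000
bound on ‖Δx‖/‖x‖: κ·ε = 347.5000·1/160 = 2.1719
solve Ax = b  →  x = [-11.4329 -48.7220 10.3612]
‖b‖ = 5.3852, ‖x‖ = 51.1068
Δx = A⁻¹·δb where δb = 1/160·5.3852·d; ‖Δx‖ = 0.8600
dividing the unrounded norms, ‖Δx‖/‖x‖ = 0.0168
realised/bound (from unrounded values) ≈ 0.0077

0.0168
2.1719


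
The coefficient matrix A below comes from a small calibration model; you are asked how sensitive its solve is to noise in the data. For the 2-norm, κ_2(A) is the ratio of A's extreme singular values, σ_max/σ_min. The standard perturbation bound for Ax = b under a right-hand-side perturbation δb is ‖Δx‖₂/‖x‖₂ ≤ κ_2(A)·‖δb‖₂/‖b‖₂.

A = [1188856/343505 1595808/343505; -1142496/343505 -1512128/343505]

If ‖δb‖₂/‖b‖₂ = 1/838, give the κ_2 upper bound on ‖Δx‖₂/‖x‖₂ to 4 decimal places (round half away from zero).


M = AᵀA = [3232670272/140304025 4310090496/140304025; 4310090496/140304025 5746889728/140304025]. tr(M)=359182400/5612161, det(M)=262144/5612161
char-poly roots: 64 and 4096/5612161
so κ_2 = √(64 / (4096/5612161)) = 296.1250
worst-case relative error ≤ 296.1250 × 1/838 = 0.3534

0.3534


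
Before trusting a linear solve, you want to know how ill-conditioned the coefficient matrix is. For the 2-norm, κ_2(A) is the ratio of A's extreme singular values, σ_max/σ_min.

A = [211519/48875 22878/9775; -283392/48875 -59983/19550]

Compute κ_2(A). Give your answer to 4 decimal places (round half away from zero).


M = AᵀA = [5002052521/95550625 533539314/19110125; 533539314/19110125 227662873/15288100]. tr(M)=88926581/1322500, det(M)=2825761/33062500
solving λ² − 88926581/1322500·λ + 2825761/33062500 = 0 gives λ = 1681/25, 1681/1322500
κ = σ_max/σ_min = (41/5)/(41/1150) = 230.0000

230.0000


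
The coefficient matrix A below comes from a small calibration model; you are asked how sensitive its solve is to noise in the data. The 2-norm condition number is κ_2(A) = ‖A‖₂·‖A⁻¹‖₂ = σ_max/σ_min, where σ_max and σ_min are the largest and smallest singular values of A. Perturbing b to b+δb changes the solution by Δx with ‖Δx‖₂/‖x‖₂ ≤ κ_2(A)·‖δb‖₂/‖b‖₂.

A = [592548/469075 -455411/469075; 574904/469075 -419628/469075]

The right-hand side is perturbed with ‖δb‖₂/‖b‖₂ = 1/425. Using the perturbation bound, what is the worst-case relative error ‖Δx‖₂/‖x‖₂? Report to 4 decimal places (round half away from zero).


0.1903

AᵀA = [162099344/52326125 -121545468/52326125; -121545468/52326125 91197821/52326125]; tr = 50659433/10465225, det = 937024/261630625
char-poly roots: 121/25 and 7744/10465225
κ_2(A) = √(λ_max/λ_min) = √((121/25) / (7744/10465225)) = 80.8750
perturbation bound = 80.8750·1/425 = 0.1903


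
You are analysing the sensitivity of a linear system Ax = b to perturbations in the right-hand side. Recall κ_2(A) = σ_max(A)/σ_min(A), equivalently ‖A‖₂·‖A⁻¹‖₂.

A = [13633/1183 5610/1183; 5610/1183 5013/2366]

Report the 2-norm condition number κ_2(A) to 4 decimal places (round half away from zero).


94.5000

M = AᵀA = [1285981/8281 535755/8281; 535755/8281 893601/33124]. tr(M)=35725/196, det(M)=729/196
char-poly roots: 729/4 and 1/49
so κ_2 = √((729/4) / (1/49)) = 94.5000


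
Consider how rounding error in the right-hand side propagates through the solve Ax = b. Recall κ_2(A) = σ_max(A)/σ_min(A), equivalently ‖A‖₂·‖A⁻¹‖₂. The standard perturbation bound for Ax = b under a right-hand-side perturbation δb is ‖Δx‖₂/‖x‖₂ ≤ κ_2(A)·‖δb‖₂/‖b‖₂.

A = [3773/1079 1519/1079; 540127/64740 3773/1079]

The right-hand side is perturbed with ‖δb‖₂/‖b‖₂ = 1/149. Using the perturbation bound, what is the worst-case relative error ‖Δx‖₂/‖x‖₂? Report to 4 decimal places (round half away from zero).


1.3369

form AᵀA = [26383467733/322405200 183213107/5373420; 183213107/5373420 1272530/89557] with trace 2381890441/24800400 and determinant 5764801/24800400
λ_max, λ_min = (2381890441/24800400 ± √5672830195444292881/615059840160000)/2 = 2401/25, 2401/992016
so κ_2 = √((2401/25) / (2401/992016)) = 199.2000
perturbation bound = 199.2000·1/149 = 1.3369


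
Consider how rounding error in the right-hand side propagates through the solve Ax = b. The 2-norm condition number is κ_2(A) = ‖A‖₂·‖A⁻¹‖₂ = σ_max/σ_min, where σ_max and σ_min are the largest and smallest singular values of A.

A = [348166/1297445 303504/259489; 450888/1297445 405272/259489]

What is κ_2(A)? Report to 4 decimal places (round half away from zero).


M = AᵀA = [12980782084/67334541121 57680411040/67334541121; 57680411040/67334541121 256360072000/67334541121]. tr(M)=160226564/40056241, det(M)=6400/40056241
char-poly roots: 4 and 1600/40056241
σ_max=√4=2, σ_min=√(1600/40056241)=(40/6329) → κ = 316.4500

316.4500


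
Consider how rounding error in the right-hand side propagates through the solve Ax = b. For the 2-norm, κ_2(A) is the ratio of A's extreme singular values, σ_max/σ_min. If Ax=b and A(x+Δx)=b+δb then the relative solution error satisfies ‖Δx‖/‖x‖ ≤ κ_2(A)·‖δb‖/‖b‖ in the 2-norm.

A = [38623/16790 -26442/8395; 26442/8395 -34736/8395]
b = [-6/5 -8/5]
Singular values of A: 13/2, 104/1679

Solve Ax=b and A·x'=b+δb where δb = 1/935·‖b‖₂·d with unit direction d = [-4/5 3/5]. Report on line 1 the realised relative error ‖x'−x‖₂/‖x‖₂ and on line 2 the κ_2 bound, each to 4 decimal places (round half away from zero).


0.1122
0.1122

σ_max = 13/2, σ_min = 104/1679
condition number: (13/2) ÷ (104/1679) = 104.9375
perturbation bound = 104.9375·1/935 = 0.1122
solve Ax = b  →  x = [-0.1846 0.2462]
2-norm of b is 2.0000; of x, 0.3077
δb = ε·‖b‖·d = [-0.0017 0.0013]; solving A·Δx = δb gives ‖Δx‖ = 0.0345
dividing the unrounded norms, ‖Δx‖/‖x‖ = 0.1122
so the bound is sharp here: realised error equals the bound


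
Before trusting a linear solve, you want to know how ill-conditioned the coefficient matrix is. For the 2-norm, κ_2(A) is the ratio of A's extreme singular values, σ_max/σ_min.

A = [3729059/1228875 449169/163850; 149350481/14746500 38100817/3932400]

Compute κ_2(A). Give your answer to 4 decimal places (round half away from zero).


AᵀA = [38892820868161/347934819600 9876430277777/92782618560; 9876430277777/92782618560 2508610981489/24742031616]; tr = 1411085142361/6619449600, det = 709956025/264777984
char-poly roots: 5329/25 and 3330625/264777984
σ_max=√(5329/25)=(73/5), σ_min=√(3330625/264777984)=(1825/16272) → κ = 130.1760

130.1760


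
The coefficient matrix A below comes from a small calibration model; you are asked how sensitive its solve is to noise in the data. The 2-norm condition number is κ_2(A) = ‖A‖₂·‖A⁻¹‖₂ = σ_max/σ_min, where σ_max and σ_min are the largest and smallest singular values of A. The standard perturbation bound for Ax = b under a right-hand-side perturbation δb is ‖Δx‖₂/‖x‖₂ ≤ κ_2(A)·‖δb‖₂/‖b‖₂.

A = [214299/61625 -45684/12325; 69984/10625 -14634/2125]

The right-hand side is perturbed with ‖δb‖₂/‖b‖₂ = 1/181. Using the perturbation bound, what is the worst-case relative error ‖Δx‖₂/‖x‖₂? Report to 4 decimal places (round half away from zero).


1.3812

AᵀA = [18225321489/328515625 -3827188764/65703125; -3827188764/65703125 803734164/13140625]; tr = 45563229/390625, det = 2125764/9765625
eigenvalues of AᵀA: λ = (tr ± √(tr²−4·det))/2 = 2916/25, 729/390625
κ_2(A) = √(λ_max/λ_min) = √((2916/25) / (729/390625)) = 250.0000
κ_2(A)·‖δb‖/‖b‖ = 1.3812


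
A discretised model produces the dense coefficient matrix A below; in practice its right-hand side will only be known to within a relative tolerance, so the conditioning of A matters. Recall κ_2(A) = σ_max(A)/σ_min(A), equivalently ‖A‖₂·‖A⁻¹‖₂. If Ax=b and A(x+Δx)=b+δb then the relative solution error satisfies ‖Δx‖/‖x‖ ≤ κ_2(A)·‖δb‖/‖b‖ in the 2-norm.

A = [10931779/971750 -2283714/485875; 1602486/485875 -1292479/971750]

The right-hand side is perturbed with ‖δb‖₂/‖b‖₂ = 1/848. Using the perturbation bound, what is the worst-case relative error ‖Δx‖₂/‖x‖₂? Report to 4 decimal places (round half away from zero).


0.3526

AᵀA = [207641020201/1510876900 -865159560/15108769; -865159560/15108769 36051040801/1510876900]; tr = 720982429/4470050, det = 260144641/894010000
λ_max, λ_min = (720982429/4470050 ± √207916962294276/7992538801)/2 = 16129/100, 16129/8940100
κ = σ_max/σ_min = (127/10)/(127/2990) = 299.0000
perturbation bound = 299.0000·1/848 = 0.3526


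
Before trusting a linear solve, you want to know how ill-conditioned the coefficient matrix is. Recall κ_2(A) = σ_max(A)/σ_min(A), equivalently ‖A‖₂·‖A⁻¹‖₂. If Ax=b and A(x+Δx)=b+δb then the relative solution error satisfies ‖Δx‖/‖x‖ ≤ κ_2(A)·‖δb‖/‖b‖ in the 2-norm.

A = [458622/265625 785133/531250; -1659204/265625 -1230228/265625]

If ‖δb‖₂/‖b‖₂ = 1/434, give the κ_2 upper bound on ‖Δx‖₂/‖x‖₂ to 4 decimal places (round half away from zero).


M = AᵀA = [4741267284/112890625 3553982163/112890625; 3553982163/112890625 10672444089/451562500]. tr(M)=1185500529/18062500, det(M)=172186884/112890625
solving λ² − 1185500529/18062500·λ + 172186884/112890625 = 0 gives λ = 6561/100, 104976/4515625
σ_max=√(6561/100)=(81/10), σ_min=√(104976/4515625)=(324/2125) → κ = 53.1250
worst-case relative error ≤ 53.1250 × 1/434 = 0.1224

0.1224


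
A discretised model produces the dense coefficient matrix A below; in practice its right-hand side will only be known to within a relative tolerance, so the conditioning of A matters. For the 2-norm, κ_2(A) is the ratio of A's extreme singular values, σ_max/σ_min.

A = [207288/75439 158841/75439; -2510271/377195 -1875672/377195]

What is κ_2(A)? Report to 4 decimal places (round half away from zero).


form AᵀA = [43643008089/841870225 32731306848/841870225; 32731306848/841870225 24549745761/841870225] with trace 2727710154/33674809 and determinant 4100625/33674809
λ_max, λ_min = (2727710154/33674809 ± √7439850333180081216/1133992761186481)/2 = 81, 50625/33674809
κ = σ_max/σ_min = 9/(225/5803) = 232.1200

232.1200


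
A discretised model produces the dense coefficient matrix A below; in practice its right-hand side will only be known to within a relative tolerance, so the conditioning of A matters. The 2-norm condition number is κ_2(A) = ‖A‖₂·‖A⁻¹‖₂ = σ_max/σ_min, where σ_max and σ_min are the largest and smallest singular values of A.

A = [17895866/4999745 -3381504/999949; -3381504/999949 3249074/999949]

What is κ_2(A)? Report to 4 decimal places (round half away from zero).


237.8000

M = AᵀA = [720720870916/29723484025 -137275536384/5944696805; -137275536384/5944696805 26148693412/1188939361]. tr(M)=1634290376/35343025, det(M)=1336336/35343025
λ_max, λ_min = (1634290376/35343025 ± √2670716112459595776/1249129416150625)/2 = 1156/25, 1156/1413721
κ_2(A) = √(λ_max/λ_min) = √((1156/25) / (1156/1413721)) = 237.8000


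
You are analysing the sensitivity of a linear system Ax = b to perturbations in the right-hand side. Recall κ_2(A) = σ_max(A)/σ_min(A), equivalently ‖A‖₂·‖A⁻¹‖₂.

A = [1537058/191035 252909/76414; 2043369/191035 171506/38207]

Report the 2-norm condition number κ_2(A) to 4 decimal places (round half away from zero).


293.9000

form AᵀA = [261516166621/1459774849 108963588915/1459774849; 108963588915/1459774849 181620194425/5839099396] with trace 7264407461/34550884 and determinant 17682025/34550884
λ_max, λ_min = (7264407461/34550884 ± √52769172041053826121/1193763585181456)/2 = 841/4, 21025/8637721
κ = σ_max/σ_min = (29/2)/(145/2939) = 293.9000


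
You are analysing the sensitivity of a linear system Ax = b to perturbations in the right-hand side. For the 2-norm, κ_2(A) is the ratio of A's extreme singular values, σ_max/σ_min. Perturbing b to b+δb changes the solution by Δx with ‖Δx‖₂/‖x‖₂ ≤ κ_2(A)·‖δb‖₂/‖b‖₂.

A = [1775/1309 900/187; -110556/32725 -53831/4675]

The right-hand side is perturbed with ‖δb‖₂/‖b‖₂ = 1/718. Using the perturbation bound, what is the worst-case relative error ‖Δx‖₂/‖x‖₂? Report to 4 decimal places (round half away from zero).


AᵀA = [14191769761/1070925625 6949777536/152989375; 6949777536/152989375 3404026561/21855625]; tr = 289582514/1713481, det = 714025/1713481
λ_max, λ_min = (289582514/1713481 ± √83853138541476096/2936017137361)/2 = 169, 4225/1713481
κ = σ_max/σ_min = 13/(65/1309) = 261.8000
perturbation bound = 261.8000·1/718 = 0.3646

0.3646


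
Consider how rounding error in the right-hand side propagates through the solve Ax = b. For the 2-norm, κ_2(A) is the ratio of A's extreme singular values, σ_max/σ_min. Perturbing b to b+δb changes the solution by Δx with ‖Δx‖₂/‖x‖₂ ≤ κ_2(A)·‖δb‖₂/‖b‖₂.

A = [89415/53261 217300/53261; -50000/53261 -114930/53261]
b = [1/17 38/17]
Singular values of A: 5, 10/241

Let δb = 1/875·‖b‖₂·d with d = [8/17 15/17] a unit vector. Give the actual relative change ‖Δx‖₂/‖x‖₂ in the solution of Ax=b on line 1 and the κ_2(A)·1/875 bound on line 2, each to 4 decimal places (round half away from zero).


0.0013
0.1377

from the listed singular values, σ₁ = 5, σ_n = 10/241
κ = σ_max/σ_min = 5/(10/241) = 120.5000
perturbation bound = 120.5000·1/875 = 0.1377
solve Ax = b  →  x = [-44.5692 18.3538]
2-norm of b is 2.2361; of x, 48.2004
with δb = [0.0012 0.0023], A·Δx = δb → ‖Δx‖ = 0.0616
relative error = 0.0013
realised/bound (from unrounded values) ≈ 0.0093


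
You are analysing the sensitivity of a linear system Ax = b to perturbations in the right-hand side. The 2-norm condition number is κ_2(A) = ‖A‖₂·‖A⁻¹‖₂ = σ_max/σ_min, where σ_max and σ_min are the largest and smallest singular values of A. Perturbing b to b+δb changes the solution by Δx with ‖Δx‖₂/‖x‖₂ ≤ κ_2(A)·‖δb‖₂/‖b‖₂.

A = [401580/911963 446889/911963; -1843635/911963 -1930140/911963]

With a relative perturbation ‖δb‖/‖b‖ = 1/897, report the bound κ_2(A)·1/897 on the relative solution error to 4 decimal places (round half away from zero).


AᵀA = [2117939625/494751049 2223637920/494751049; 2223637920/494751049 2335009041/494751049]; tr = 5294826/588289, det = 2025/588289
eigenvalues of AᵀA: λ = (tr ± √(tr²−4·det))/2 = 9, 225/588289
so κ_2 = √(9 / (225/588289)) = 153.4000
worst-case relative error ≤ 153.4000 × 1/897 = 0.1710

0.1710


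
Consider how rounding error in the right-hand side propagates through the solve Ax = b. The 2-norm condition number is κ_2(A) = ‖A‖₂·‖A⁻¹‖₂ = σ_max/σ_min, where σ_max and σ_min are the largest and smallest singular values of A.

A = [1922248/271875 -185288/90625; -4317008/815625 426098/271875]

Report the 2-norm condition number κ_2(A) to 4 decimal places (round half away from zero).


326.2500

M = AᵀA = [2075675777344/26609765625 -201799754464/8869921875; -201799754464/8869921875 19621771684/2956640625]. tr(M)=3603634756/42575625, det(M)=71639296/1064390625
eigenvalues of AᵀA: λ = (tr ± √(tr²−4·det))/2 = 2116/25, 33856/42575625
κ_2(A) = √(λ_max/λ_min) = √((2116/25) / (33856/42575625)) = 326.2500
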